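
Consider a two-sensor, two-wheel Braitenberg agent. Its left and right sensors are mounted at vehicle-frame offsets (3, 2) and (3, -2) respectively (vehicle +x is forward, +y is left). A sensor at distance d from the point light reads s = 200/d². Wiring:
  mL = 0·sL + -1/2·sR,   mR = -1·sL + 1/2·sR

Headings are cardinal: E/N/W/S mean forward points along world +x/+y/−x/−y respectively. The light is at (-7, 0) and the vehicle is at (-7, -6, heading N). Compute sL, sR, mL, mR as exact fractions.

200/13 200/13 -100/13 -100/13

left sensor world pos  = (-9, -3); dL² = 13
right sensor world pos = (-5, -3); dR² = 13
sL = 200/13 = 200/13
sR = 200/13 = 200/13
mL = 0·sL + -1/2·sR = -100/13
mR = -1·sL + 1/2·sR = -100/13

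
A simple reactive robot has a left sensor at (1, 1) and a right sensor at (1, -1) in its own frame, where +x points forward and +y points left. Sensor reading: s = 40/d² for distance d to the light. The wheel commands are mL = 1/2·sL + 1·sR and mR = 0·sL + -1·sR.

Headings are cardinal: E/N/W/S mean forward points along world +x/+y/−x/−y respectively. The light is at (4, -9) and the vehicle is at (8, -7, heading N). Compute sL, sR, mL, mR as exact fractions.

left sensor world pos  = (7, -6); dL² = 18
right sensor world pos = (9, -6); dR² = 34
sL = 40/18 = 20/9
sR = 40/34 = 20/17
mL = 1/2·sL + 1·sR = 350/153
mR = 0·sL + -1·sR = -20/17

20/9 20/17 350/153 -20/17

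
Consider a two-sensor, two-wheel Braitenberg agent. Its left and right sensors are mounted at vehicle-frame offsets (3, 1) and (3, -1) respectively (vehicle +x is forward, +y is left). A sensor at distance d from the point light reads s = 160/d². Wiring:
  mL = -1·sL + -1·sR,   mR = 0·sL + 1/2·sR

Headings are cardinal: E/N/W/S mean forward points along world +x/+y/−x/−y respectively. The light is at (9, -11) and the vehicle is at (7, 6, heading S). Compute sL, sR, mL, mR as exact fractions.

left sensor world pos  = (8, 3); dL² = 197
right sensor world pos = (6, 3); dR² = 205
sL = 160/197 = 160/197
sR = 160/205 = 32/41
mL = -1·sL + -1·sR = -12864/8077
mR = 0·sL + 1/2·sR = 16/41

160/197 32/41 -12864/8077 16/41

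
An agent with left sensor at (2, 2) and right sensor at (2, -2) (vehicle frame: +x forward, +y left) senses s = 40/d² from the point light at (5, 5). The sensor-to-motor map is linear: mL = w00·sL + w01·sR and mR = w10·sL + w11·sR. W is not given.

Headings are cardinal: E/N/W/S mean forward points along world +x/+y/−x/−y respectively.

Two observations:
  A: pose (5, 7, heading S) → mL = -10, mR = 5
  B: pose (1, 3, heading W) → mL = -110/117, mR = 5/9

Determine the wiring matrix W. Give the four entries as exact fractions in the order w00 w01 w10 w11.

-1/2 -1/2 0 1/2

obs A: pose=(5,7,S) → sL=10, sR=10, mL=-10, mR=5
obs B: pose=(1,3,W) → sL=10/13, sR=10/9, mL=-110/117, mR=5/9
sensor matrix S = [[10, 10], [10/13, 10/9]]; det S = 400/117
solve [mL_A; mL_B] = S·[w00; w01] and [mR_A; mR_B] = S·[w10; w11]:
  w00 = -1/2, w01 = -1/2, w10 = 0, w11 = 1/2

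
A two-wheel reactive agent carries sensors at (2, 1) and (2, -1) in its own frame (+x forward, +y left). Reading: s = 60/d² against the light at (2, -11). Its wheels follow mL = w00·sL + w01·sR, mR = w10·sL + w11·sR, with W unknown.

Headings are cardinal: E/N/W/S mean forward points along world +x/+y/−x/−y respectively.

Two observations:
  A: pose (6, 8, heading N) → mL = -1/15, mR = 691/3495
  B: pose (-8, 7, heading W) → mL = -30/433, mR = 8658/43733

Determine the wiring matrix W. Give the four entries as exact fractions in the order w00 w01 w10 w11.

-1/2 0 1 1/2

obs A: pose=(6,8,N) → sL=2/15, sR=30/233, mL=-1/15, mR=691/3495
obs B: pose=(-8,7,W) → sL=60/433, sR=12/101, mL=-30/433, mR=8658/43733
sensor matrix S = [[2/15, 30/233], [60/433, 12/101]]; det S = -101888/50948945
solve [mL_A; mL_B] = S·[w00; w01] and [mR_A; mR_B] = S·[w10; w11]:
  w00 = -1/2, w01 = 0, w10 = 1, w11 = 1/2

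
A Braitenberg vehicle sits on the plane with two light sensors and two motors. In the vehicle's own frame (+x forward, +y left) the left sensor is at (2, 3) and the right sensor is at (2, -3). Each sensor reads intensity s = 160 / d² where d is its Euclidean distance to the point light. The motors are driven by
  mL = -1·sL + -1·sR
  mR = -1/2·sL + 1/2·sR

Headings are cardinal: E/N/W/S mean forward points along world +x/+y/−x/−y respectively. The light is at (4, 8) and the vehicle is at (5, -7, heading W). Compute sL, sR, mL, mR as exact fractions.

32/65 32/29 -3008/1885 576/1885

left sensor world pos  = (3, -10); dL² = 325
right sensor world pos = (3, -4); dR² = 145
sL = 160/325 = 32/65
sR = 160/145 = 32/29
mL = -1·sL + -1·sR = -3008/1885
mR = -1/2·sL + 1/2·sR = 576/1885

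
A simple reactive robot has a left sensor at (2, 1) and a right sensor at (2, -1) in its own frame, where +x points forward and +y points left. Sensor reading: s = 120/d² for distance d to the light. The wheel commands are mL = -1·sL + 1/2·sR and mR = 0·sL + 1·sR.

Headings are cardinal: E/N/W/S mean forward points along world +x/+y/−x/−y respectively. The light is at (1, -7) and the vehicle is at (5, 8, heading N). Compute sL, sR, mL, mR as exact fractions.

left sensor world pos  = (4, 10); dL² = 298
right sensor world pos = (6, 10); dR² = 314
sL = 120/298 = 60/149
sR = 120/314 = 60/157
mL = -1·sL + 1/2·sR = -4950/23393
mR = 0·sL + 1·sR = 60/157

60/149 60/157 -4950/23393 60/157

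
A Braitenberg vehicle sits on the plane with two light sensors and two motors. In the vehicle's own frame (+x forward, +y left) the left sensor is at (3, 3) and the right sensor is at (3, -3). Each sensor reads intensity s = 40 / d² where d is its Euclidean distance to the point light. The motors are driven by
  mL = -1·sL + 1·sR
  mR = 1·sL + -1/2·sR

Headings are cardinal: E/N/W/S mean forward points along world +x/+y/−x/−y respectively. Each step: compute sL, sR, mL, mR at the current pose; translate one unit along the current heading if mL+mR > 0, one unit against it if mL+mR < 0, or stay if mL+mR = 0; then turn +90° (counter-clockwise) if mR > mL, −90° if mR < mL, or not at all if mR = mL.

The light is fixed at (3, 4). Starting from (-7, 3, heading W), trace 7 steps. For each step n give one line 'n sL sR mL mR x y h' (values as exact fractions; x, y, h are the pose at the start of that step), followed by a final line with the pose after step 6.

0 8/37 40/173 96/6401 644/6401 -7 3 W
1 1/2 10/53 -33/106 43/106 -8 3 S
2 8/13 40/89 -192/1157 452/1157 -8 2 E
3 4/17 4/5 48/85 -14/85 -7 2 N
4 40/53 8/13 -96/689 308/689 -7 3 E
5 10/37 1 27/37 -17/74 -6 3 N
6 8/9 8/9 0 4/9 -6 4 E
final -5 4 N

n=0: pose=(-7,3,W); sL=8/37, sR=40/173; mL=96/6401, mR=644/6401; mL+mR=20/173 → advance +1; mR−mL=548/6401 → turn +1·90°
n=1: pose=(-8,3,S); sL=1/2, sR=10/53; mL=-33/106, mR=43/106; mL+mR=5/53 → advance +1; mR−mL=38/53 → turn +1·90°
n=2: pose=(-8,2,E); sL=8/13, sR=40/89; mL=-192/1157, mR=452/1157; mL+mR=20/89 → advance +1; mR−mL=644/1157 → turn +1·90°
n=3: pose=(-7,2,N); sL=4/17, sR=4/5; mL=48/85, mR=-14/85; mL+mR=2/5 → advance +1; mR−mL=-62/85 → turn -1·90°
n=4: pose=(-7,3,E); sL=40/53, sR=8/13; mL=-96/689, mR=308/689; mL+mR=4/13 → advance +1; mR−mL=404/689 → turn +1·90°
n=5: pose=(-6,3,N); sL=10/37, sR=1; mL=27/37, mR=-17/74; mL+mR=1/2 → advance +1; mR−mL=-71/74 → turn -1·90°
n=6: pose=(-6,4,E); sL=8/9, sR=8/9; mL=0, mR=4/9; mL+mR=4/9 → advance +1; mR−mL=4/9 → turn +1·90°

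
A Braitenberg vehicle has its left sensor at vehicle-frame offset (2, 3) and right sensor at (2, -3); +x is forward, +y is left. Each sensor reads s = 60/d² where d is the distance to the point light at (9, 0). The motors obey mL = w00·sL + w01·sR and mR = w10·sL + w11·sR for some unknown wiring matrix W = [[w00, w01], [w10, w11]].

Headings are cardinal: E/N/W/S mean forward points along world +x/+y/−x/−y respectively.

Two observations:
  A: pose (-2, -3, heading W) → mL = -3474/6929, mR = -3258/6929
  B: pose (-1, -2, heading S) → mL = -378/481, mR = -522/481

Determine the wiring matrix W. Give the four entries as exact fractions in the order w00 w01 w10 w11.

-1/2 -1 -1 -1/2

obs A: pose=(-2,-3,W) → sL=12/41, sR=60/169, mL=-3474/6929, mR=-3258/6929
obs B: pose=(-1,-2,S) → sL=12/13, sR=12/37, mL=-378/481, mR=-522/481
sensor matrix S = [[12/41, 60/169], [12/13, 12/37]]; det S = -775872/3332849
solve [mL_A; mL_B] = S·[w00; w01] and [mR_A; mR_B] = S·[w10; w11]:
  w00 = -1/2, w01 = -1, w10 = -1, w11 = -1/2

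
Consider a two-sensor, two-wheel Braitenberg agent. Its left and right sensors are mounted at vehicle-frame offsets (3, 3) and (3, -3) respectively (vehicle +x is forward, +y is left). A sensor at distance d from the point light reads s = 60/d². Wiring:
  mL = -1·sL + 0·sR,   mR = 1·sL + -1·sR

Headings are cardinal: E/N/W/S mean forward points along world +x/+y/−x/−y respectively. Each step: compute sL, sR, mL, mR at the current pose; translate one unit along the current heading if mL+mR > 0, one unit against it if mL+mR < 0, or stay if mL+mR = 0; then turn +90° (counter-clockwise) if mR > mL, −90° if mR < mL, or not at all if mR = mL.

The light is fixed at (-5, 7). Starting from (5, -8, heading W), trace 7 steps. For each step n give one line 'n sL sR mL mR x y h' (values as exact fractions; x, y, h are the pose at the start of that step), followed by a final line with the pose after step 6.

0 60/373 60/193 -60/373 -10800/71989 5 -8 W
1 3/26 15/97 -3/26 -99/2522 6 -8 S
2 60/317 12/97 -60/317 2016/30749 6 -7 E
3 6/17 6/29 -6/17 72/493 5 -7 N
4 60/373 60/193 -60/373 -10800/71989 5 -8 W
5 3/26 15/97 -3/26 -99/2522 6 -8 S
6 60/317 12/97 -60/317 2016/30749 6 -7 E
final 5 -7 N

n=0: pose=(5,-8,W); sL=60/373, sR=60/193; mL=-60/373, mR=-10800/71989; mL+mR=-60/193 → advance -1; mR−mL=780/71989 → turn +1·90°
n=1: pose=(6,-8,S); sL=3/26, sR=15/97; mL=-3/26, mR=-99/2522; mL+mR=-15/97 → advance -1; mR−mL=96/1261 → turn +1·90°
n=2: pose=(6,-7,E); sL=60/317, sR=12/97; mL=-60/317, mR=2016/30749; mL+mR=-12/97 → advance -1; mR−mL=7836/30749 → turn +1·90°
n=3: pose=(5,-7,N); sL=6/17, sR=6/29; mL=-6/17, mR=72/493; mL+mR=-6/29 → advance -1; mR−mL=246/493 → turn +1·90°
n=4: pose=(5,-8,W); sL=60/373, sR=60/193; mL=-60/373, mR=-10800/71989; mL+mR=-60/193 → advance -1; mR−mL=780/71989 → turn +1·90°
n=5: pose=(6,-8,S); sL=3/26, sR=15/97; mL=-3/26, mR=-99/2522; mL+mR=-15/97 → advance -1; mR−mL=96/1261 → turn +1·90°
n=6: pose=(6,-7,E); sL=60/317, sR=12/97; mL=-60/317, mR=2016/30749; mL+mR=-12/97 → advance -1; mR−mL=7836/30749 → turn +1·90°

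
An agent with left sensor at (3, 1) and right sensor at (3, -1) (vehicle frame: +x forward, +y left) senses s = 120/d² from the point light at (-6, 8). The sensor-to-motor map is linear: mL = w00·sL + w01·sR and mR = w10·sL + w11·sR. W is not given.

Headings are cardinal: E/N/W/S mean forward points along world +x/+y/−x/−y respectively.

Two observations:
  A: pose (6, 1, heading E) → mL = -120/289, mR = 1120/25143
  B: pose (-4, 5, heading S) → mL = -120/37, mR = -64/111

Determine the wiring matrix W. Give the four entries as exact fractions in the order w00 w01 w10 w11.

0 -1 1 -1

obs A: pose=(6,1,E) → sL=40/87, sR=120/289, mL=-120/289, mR=1120/25143
obs B: pose=(-4,5,S) → sL=8/3, sR=120/37, mL=-120/37, mR=-64/111
sensor matrix S = [[40/87, 120/289], [8/3, 120/37]]; det S = 119040/310097
solve [mL_A; mL_B] = S·[w00; w01] and [mR_A; mR_B] = S·[w10; w11]:
  w00 = 0, w01 = -1, w10 = 1, w11 = -1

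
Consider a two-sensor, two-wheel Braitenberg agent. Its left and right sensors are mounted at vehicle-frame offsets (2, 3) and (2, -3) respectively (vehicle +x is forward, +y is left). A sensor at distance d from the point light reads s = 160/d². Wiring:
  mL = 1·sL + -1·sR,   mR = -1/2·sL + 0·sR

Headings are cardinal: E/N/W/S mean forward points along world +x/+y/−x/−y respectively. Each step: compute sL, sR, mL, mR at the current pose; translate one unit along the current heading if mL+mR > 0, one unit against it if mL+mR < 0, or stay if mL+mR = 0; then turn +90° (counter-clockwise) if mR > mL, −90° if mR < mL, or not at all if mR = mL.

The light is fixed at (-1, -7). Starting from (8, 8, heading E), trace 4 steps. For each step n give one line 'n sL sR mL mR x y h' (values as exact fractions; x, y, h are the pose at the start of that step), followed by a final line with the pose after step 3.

0 32/89 32/53 -1152/4717 -16/89 8 8 E
1 80/157 16/41 768/6437 -40/157 7 8 N
2 160/389 160/221 -26880/85969 -80/389 7 7 E
3 10/17 40/89 210/1513 -5/17 6 7 N
final 6 6 E

n=0: pose=(8,8,E); sL=32/89, sR=32/53; mL=-1152/4717, mR=-16/89; mL+mR=-2000/4717 → advance -1; mR−mL=304/4717 → turn +1·90°
n=1: pose=(7,8,N); sL=80/157, sR=16/41; mL=768/6437, mR=-40/157; mL+mR=-872/6437 → advance -1; mR−mL=-2408/6437 → turn -1·90°
n=2: pose=(7,7,E); sL=160/389, sR=160/221; mL=-26880/85969, mR=-80/389; mL+mR=-44560/85969 → advance -1; mR−mL=9200/85969 → turn +1·90°
n=3: pose=(6,7,N); sL=10/17, sR=40/89; mL=210/1513, mR=-5/17; mL+mR=-235/1513 → advance -1; mR−mL=-655/1513 → turn -1·90°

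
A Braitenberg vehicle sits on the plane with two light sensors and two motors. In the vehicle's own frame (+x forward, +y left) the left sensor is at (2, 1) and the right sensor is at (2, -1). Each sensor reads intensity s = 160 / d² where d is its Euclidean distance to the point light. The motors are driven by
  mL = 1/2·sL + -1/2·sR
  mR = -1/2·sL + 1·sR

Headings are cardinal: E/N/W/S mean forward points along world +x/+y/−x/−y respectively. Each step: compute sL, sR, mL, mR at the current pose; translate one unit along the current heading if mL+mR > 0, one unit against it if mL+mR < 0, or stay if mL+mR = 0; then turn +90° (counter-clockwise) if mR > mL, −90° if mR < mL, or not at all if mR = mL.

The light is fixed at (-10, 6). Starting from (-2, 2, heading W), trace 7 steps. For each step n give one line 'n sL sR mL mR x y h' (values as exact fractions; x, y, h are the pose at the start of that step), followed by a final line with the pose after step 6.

n=0: pose=(-2,2,W); sL=160/61, sR=32/9; mL=-256/549, mR=1232/549; mL+mR=16/9 → advance +1; mR−mL=496/183 → turn +1·90°
n=1: pose=(-3,2,S); sL=8/5, sR=20/9; mL=-14/45, mR=64/45; mL+mR=10/9 → advance +1; mR−mL=26/15 → turn +1·90°
n=2: pose=(-3,1,E); sL=160/97, sR=160/117; mL=1600/11349, mR=6160/11349; mL+mR=80/117 → advance +1; mR−mL=1520/3783 → turn +1·90°
n=3: pose=(-2,1,N); sL=80/29, sR=16/9; mL=128/261, mR=104/261; mL+mR=8/9 → advance +1; mR−mL=-8/87 → turn -1·90°
n=4: pose=(-2,2,E); sL=160/109, sR=32/25; mL=256/2725, mR=1488/2725; mL+mR=16/25 → advance +1; mR−mL=1232/2725 → turn +1·90°
n=5: pose=(-1,2,N); sL=40/17, sR=20/13; mL=90/221, mR=80/221; mL+mR=10/13 → advance +1; mR−mL=-10/221 → turn -1·90°
n=6: pose=(-1,3,E); sL=32/25, sR=160/137; mL=192/3425, mR=1808/3425; mL+mR=80/137 → advance +1; mR−mL=1616/3425 → turn +1·90°

0 160/61 32/9 -256/549 1232/549 -2 2 W
1 8/5 20/9 -14/45 64/45 -3 2 S
2 160/97 160/117 1600/11349 6160/11349 -3 1 E
3 80/29 16/9 128/261 104/261 -2 1 N
4 160/109 32/25 256/2725 1488/2725 -2 2 E
5 40/17 20/13 90/221 80/221 -1 2 N
6 32/25 160/137 192/3425 1808/3425 -1 3 E
final 0 3 N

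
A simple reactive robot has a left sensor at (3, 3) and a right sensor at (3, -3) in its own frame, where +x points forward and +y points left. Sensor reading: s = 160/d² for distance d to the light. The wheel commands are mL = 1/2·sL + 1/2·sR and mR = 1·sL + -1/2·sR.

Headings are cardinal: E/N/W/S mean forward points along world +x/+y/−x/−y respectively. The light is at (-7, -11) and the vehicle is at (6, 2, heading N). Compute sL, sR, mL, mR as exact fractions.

40/89 5/16 1085/2848 835/2848

left sensor world pos  = (3, 5); dL² = 356
right sensor world pos = (9, 5); dR² = 512
sL = 160/356 = 40/89
sR = 160/512 = 5/16
mL = 1/2·sL + 1/2·sR = 1085/2848
mR = 1·sL + -1/2·sR = 835/2848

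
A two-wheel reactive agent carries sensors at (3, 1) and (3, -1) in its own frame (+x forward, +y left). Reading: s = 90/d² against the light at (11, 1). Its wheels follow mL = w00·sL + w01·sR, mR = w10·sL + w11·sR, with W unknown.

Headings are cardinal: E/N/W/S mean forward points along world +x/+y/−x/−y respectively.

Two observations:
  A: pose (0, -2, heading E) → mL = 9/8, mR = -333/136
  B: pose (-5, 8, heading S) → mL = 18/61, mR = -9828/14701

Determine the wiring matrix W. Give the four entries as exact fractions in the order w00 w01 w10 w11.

obs A: pose=(0,-2,E) → sL=45/34, sR=9/8, mL=9/8, mR=-333/136
obs B: pose=(-5,8,S) → sL=90/241, sR=18/61, mL=18/61, mR=-9828/14701
sensor matrix S = [[45/34, 9/8], [90/241, 18/61]]; det S = -29565/999668
solve [mL_A; mL_B] = S·[w00; w01] and [mR_A; mR_B] = S·[w10; w11]:
  w00 = 0, w01 = 1, w10 = -1, w11 = -1

0 1 -1 -1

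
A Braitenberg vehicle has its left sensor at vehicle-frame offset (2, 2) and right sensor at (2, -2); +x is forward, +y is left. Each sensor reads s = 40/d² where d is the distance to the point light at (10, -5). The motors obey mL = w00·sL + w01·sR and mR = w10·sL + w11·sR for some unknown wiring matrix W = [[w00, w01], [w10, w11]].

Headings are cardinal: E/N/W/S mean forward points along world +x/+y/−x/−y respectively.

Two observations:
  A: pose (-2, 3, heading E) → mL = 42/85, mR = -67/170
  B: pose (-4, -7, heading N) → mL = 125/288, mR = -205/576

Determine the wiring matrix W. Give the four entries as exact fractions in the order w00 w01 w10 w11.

1 1 -1/2 -1

obs A: pose=(-2,3,E) → sL=1/5, sR=5/17, mL=42/85, mR=-67/170
obs B: pose=(-4,-7,N) → sL=5/32, sR=5/18, mL=125/288, mR=-205/576
sensor matrix S = [[1/5, 5/17], [5/32, 5/18]]; det S = 47/4896
solve [mL_A; mL_B] = S·[w00; w01] and [mR_A; mR_B] = S·[w10; w11]:
  w00 = 1, w01 = 1, w10 = -1/2, w11 = -1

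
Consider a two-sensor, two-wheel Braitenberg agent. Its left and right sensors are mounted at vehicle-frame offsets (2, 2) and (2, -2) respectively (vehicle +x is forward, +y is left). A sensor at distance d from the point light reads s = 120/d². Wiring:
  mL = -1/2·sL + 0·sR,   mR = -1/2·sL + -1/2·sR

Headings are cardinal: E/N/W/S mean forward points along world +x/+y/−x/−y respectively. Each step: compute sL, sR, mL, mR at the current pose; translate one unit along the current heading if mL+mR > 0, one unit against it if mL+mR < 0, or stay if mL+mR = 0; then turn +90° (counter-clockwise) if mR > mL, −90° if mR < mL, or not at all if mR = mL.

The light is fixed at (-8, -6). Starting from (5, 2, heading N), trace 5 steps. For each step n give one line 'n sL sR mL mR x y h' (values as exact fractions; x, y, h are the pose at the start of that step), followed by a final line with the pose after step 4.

0 120/221 24/65 -60/221 -504/1105 5 2 N
1 20/51 12/25 -10/51 -556/1275 5 1 E
2 120/221 24/25 -60/221 -4152/5525 4 1 S
3 15/17 3/5 -15/34 -63/85 4 2 W
4 120/221 24/65 -60/221 -504/1105 5 2 N
final 5 1 E

n=0: pose=(5,2,N); sL=120/221, sR=24/65; mL=-60/221, mR=-504/1105; mL+mR=-804/1105 → advance -1; mR−mL=-12/65 → turn -1·90°
n=1: pose=(5,1,E); sL=20/51, sR=12/25; mL=-10/51, mR=-556/1275; mL+mR=-806/1275 → advance -1; mR−mL=-6/25 → turn -1·90°
n=2: pose=(4,1,S); sL=120/221, sR=24/25; mL=-60/221, mR=-4152/5525; mL+mR=-5652/5525 → advance -1; mR−mL=-12/25 → turn -1·90°
n=3: pose=(4,2,W); sL=15/17, sR=3/5; mL=-15/34, mR=-63/85; mL+mR=-201/170 → advance -1; mR−mL=-3/10 → turn -1·90°
n=4: pose=(5,2,N); sL=120/221, sR=24/65; mL=-60/221, mR=-504/1105; mL+mR=-804/1105 → advance -1; mR−mL=-12/65 → turn -1·90°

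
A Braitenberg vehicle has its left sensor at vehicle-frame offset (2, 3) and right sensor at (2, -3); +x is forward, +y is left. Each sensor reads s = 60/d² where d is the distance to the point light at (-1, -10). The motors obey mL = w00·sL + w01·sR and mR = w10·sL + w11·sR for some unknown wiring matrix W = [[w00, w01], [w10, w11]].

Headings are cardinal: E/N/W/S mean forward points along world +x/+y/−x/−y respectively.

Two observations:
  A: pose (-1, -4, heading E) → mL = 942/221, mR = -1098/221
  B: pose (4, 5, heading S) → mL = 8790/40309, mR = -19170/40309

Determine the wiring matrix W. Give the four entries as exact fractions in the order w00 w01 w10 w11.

-1/2 1 -1/2 -1

obs A: pose=(-1,-4,E) → sL=12/17, sR=60/13, mL=942/221, mR=-1098/221
obs B: pose=(4,5,S) → sL=60/233, sR=60/173, mL=8790/40309, mR=-19170/40309
sensor matrix S = [[12/17, 60/13], [60/233, 60/173]]; det S = -8406720/8908289
solve [mL_A; mL_B] = S·[w00; w01] and [mR_A; mR_B] = S·[w10; w11]:
  w00 = -1/2, w01 = 1, w10 = -1/2, w11 = -1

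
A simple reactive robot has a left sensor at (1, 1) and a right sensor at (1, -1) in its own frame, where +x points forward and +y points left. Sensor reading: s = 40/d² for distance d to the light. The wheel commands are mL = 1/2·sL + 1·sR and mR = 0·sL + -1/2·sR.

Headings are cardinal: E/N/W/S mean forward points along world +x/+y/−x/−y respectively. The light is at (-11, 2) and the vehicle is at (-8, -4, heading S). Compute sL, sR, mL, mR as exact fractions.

left sensor world pos  = (-7, -5); dL² = 65
right sensor world pos = (-9, -5); dR² = 53
sL = 40/65 = 8/13
sR = 40/53 = 40/53
mL = 1/2·sL + 1·sR = 732/689
mR = 0·sL + -1/2·sR = -20/53

8/13 40/53 732/689 -20/53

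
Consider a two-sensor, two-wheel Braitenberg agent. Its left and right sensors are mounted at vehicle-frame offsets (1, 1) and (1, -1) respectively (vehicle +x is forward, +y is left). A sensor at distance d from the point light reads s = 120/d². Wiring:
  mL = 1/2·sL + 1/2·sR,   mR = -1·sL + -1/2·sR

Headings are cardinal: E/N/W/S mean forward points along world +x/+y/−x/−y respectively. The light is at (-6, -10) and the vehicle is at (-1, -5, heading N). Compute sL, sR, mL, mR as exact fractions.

30/13 5/3 155/78 -245/78

left sensor world pos  = (-2, -4); dL² = 52
right sensor world pos = (0, -4); dR² = 72
sL = 120/52 = 30/13
sR = 120/72 = 5/3
mL = 1/2·sL + 1/2·sR = 155/78
mR = -1·sL + -1/2·sR = -245/78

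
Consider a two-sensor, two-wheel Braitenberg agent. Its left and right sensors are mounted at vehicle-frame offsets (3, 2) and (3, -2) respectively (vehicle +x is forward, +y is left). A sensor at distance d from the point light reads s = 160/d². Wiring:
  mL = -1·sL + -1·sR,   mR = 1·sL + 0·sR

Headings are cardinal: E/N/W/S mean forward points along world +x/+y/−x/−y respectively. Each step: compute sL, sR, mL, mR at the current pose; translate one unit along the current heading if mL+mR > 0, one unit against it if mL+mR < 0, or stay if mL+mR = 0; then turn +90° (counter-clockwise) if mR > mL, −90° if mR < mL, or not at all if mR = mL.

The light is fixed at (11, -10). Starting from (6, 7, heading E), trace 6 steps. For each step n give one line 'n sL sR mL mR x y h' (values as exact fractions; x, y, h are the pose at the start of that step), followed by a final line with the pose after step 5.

0 32/73 160/229 -19008/16717 32/73 6 7 E
1 10/29 5/13 -275/377 10/29 5 7 N
2 160/277 32/81 -21824/22437 160/277 5 6 W
3 80/89 80/109 -15840/9701 80/89 6 6 S
4 32/73 160/229 -19008/16717 32/73 6 7 E
5 10/29 5/13 -275/377 10/29 5 7 N
final 5 6 W

n=0: pose=(6,7,E); sL=32/73, sR=160/229; mL=-19008/16717, mR=32/73; mL+mR=-160/229 → advance -1; mR−mL=26336/16717 → turn +1·90°
n=1: pose=(5,7,N); sL=10/29, sR=5/13; mL=-275/377, mR=10/29; mL+mR=-5/13 → advance -1; mR−mL=405/377 → turn +1·90°
n=2: pose=(5,6,W); sL=160/277, sR=32/81; mL=-21824/22437, mR=160/277; mL+mR=-32/81 → advance -1; mR−mL=34784/22437 → turn +1·90°
n=3: pose=(6,6,S); sL=80/89, sR=80/109; mL=-15840/9701, mR=80/89; mL+mR=-80/109 → advance -1; mR−mL=24560/9701 → turn +1·90°
n=4: pose=(6,7,E); sL=32/73, sR=160/229; mL=-19008/16717, mR=32/73; mL+mR=-160/229 → advance -1; mR−mL=26336/16717 → turn +1·90°
n=5: pose=(5,7,N); sL=10/29, sR=5/13; mL=-275/377, mR=10/29; mL+mR=-5/13 → advance -1; mR−mL=405/377 → turn +1·90°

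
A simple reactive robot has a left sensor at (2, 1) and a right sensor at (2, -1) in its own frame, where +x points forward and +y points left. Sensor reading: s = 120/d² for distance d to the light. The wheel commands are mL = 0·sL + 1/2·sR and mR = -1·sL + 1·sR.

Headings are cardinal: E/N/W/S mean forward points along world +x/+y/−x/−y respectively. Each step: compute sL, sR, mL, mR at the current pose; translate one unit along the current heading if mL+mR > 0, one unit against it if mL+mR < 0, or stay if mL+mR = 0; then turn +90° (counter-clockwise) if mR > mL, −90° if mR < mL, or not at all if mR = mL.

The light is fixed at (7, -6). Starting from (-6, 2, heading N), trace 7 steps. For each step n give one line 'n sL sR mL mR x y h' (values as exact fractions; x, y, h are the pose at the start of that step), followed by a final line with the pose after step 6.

n=0: pose=(-6,2,N); sL=15/37, sR=30/61; mL=15/61, mR=195/2257; mL+mR=750/2257 → advance +1; mR−mL=-360/2257 → turn -1·90°
n=1: pose=(-6,3,E); sL=120/221, sR=24/37; mL=12/37, mR=864/8177; mL+mR=3516/8177 → advance +1; mR−mL=-1788/8177 → turn -1·90°
n=2: pose=(-5,3,S); sL=12/17, sR=60/109; mL=30/109, mR=-288/1853; mL+mR=222/1853 → advance +1; mR−mL=-798/1853 → turn -1·90°
n=3: pose=(-5,2,W); sL=24/49, sR=120/277; mL=60/277, mR=-768/13573; mL+mR=2172/13573 → advance +1; mR−mL=-3708/13573 → turn -1·90°
n=4: pose=(-6,2,N); sL=15/37, sR=30/61; mL=15/61, mR=195/2257; mL+mR=750/2257 → advance +1; mR−mL=-360/2257 → turn -1·90°
n=5: pose=(-6,3,E); sL=120/221, sR=24/37; mL=12/37, mR=864/8177; mL+mR=3516/8177 → advance +1; mR−mL=-1788/8177 → turn -1·90°
n=6: pose=(-5,3,S); sL=12/17, sR=60/109; mL=30/109, mR=-288/1853; mL+mR=222/1853 → advance +1; mR−mL=-798/1853 → turn -1·90°

0 15/37 30/61 15/61 195/2257 -6 2 N
1 120/221 24/37 12/37 864/8177 -6 3 E
2 12/17 60/109 30/109 -288/1853 -5 3 S
3 24/49 120/277 60/277 -768/13573 -5 2 W
4 15/37 30/61 15/61 195/2257 -6 2 N
5 120/221 24/37 12/37 864/8177 -6 3 E
6 12/17 60/109 30/109 -288/1853 -5 3 S
final -5 2 W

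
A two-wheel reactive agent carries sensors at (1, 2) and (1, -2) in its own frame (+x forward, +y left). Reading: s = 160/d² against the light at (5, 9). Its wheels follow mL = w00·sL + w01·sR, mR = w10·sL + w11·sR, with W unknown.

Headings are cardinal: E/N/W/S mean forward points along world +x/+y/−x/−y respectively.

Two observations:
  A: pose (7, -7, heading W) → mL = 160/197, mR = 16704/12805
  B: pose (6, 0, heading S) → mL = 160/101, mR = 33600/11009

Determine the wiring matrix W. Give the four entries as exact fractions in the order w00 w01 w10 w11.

0 1 1 1

obs A: pose=(7,-7,W) → sL=32/65, sR=160/197, mL=160/197, mR=16704/12805
obs B: pose=(6,0,S) → sL=160/109, sR=160/101, mL=160/101, mR=33600/11009
sensor matrix S = [[32/65, 160/197], [160/109, 160/101]]; det S = -11624448/28194049
solve [mL_A; mL_B] = S·[w00; w01] and [mR_A; mR_B] = S·[w10; w11]:
  w00 = 0, w01 = 1, w10 = 1, w11 = 1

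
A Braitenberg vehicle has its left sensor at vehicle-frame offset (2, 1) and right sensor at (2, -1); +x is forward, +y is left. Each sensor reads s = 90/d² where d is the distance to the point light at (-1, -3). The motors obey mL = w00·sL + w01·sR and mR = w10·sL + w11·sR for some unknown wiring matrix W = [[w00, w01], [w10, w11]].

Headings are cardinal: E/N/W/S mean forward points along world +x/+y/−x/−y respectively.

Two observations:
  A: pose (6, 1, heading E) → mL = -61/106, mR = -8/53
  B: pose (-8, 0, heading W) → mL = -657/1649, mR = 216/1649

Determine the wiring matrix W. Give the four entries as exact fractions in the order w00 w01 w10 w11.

obs A: pose=(6,1,E) → sL=45/53, sR=1, mL=-61/106, mR=-8/53
obs B: pose=(-8,0,W) → sL=18/17, sR=90/97, mL=-657/1649, mR=216/1649
sensor matrix S = [[45/53, 1], [18/17, 90/97]]; det S = -23688/87397
solve [mL_A; mL_B] = S·[w00; w01] and [mR_A; mR_B] = S·[w10; w11]:
  w00 = 1/2, w01 = -1, w10 = 1, w11 = -1

1/2 -1 1 -1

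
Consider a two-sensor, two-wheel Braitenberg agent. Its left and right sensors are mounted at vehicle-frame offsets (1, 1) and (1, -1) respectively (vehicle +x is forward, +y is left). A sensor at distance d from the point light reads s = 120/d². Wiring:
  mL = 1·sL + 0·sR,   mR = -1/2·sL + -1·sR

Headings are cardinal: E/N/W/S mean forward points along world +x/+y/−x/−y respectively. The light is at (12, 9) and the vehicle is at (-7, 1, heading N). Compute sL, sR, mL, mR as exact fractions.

left sensor world pos  = (-8, 2); dL² = 449
right sensor world pos = (-6, 2); dR² = 373
sL = 120/449 = 120/449
sR = 120/373 = 120/373
mL = 1·sL + 0·sR = 120/449
mR = -1/2·sL + -1·sR = -76260/167477

120/449 120/373 120/449 -76260/167477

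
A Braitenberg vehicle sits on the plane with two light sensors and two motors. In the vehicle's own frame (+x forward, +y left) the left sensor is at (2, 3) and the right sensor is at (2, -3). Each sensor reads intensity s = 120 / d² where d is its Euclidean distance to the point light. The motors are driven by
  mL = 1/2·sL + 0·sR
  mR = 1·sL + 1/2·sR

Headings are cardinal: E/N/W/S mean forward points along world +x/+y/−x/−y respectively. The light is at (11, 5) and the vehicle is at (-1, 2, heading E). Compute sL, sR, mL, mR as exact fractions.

left sensor world pos  = (1, 5); dL² = 100
right sensor world pos = (1, -1); dR² = 136
sL = 120/100 = 6/5
sR = 120/136 = 15/17
mL = 1/2·sL + 0·sR = 3/5
mR = 1·sL + 1/2·sR = 279/170

6/5 15/17 3/5 279/170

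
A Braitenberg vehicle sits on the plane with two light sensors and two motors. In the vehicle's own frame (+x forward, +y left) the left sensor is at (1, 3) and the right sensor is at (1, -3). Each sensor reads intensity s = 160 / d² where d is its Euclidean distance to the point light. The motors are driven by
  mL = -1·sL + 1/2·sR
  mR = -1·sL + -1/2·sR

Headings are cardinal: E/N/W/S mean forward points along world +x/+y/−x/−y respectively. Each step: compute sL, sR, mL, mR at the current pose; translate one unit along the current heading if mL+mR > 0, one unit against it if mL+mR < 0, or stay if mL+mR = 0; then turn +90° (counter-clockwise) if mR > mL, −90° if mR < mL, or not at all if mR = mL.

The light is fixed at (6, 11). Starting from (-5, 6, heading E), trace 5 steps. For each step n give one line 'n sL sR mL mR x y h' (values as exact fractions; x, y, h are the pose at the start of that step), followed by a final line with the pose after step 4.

n=0: pose=(-5,6,E); sL=20/13, sR=40/41; mL=-560/533, mR=-1080/533; mL+mR=-40/13 → advance -1; mR−mL=-40/41 → turn -1·90°
n=1: pose=(-6,6,S); sL=160/117, sR=160/261; mL=-400/377, mR=-5680/3393; mL+mR=-320/117 → advance -1; mR−mL=-160/261 → turn -1·90°
n=2: pose=(-6,7,W); sL=80/109, sR=16/17; mL=-488/1853, mR=-2232/1853; mL+mR=-160/109 → advance -1; mR−mL=-16/17 → turn -1·90°
n=3: pose=(-5,7,N); sL=32/41, sR=160/73; mL=944/2993, mR=-5616/2993; mL+mR=-64/41 → advance -1; mR−mL=-160/73 → turn -1·90°
n=4: pose=(-5,6,E); sL=20/13, sR=40/41; mL=-560/533, mR=-1080/533; mL+mR=-40/13 → advance -1; mR−mL=-40/41 → turn -1·90°

0 20/13 40/41 -560/533 -1080/533 -5 6 E
1 160/117 160/261 -400/377 -5680/3393 -6 6 S
2 80/109 16/17 -488/1853 -2232/1853 -6 7 W
3 32/41 160/73 944/2993 -5616/2993 -5 7 N
4 20/13 40/41 -560/533 -1080/533 -5 6 E
final -6 6 S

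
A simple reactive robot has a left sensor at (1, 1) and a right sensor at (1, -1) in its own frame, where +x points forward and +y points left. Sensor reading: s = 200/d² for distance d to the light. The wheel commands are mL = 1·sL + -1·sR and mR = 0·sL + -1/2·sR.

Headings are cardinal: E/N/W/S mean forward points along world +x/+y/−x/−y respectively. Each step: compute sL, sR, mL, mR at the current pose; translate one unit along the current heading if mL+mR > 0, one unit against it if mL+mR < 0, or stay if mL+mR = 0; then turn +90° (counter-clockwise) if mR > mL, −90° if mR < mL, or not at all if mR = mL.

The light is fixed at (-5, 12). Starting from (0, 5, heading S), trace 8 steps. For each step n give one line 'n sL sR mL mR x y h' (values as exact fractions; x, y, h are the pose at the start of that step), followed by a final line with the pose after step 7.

0 2 5/2 -1/2 -5/4 0 5 S
1 40/13 200/41 -960/533 -100/41 0 6 W
2 4 100/37 48/37 -50/37 1 6 N
3 40/17 200/113 1120/1921 -100/113 1 5 E
4 2 5/2 -1/2 -5/4 0 5 S
5 40/13 200/41 -960/533 -100/41 0 6 W
6 4 100/37 48/37 -50/37 1 6 N
7 40/17 200/113 1120/1921 -100/113 1 5 E
final 0 5 S

n=0: pose=(0,5,S); sL=2, sR=5/2; mL=-1/2, mR=-5/4; mL+mR=-7/4 → advance -1; mR−mL=-3/4 → turn -1·90°
n=1: pose=(0,6,W); sL=40/13, sR=200/41; mL=-960/533, mR=-100/41; mL+mR=-2260/533 → advance -1; mR−mL=-340/533 → turn -1·90°
n=2: pose=(1,6,N); sL=4, sR=100/37; mL=48/37, mR=-50/37; mL+mR=-2/37 → advance -1; mR−mL=-98/37 → turn -1·90°
n=3: pose=(1,5,E); sL=40/17, sR=200/113; mL=1120/1921, mR=-100/113; mL+mR=-580/1921 → advance -1; mR−mL=-2820/1921 → turn -1·90°
n=4: pose=(0,5,S); sL=2, sR=5/2; mL=-1/2, mR=-5/4; mL+mR=-7/4 → advance -1; mR−mL=-3/4 → turn -1·90°
n=5: pose=(0,6,W); sL=40/13, sR=200/41; mL=-960/533, mR=-100/41; mL+mR=-2260/533 → advance -1; mR−mL=-340/533 → turn -1·90°
n=6: pose=(1,6,N); sL=4, sR=100/37; mL=48/37, mR=-50/37; mL+mR=-2/37 → advance -1; mR−mL=-98/37 → turn -1·90°
n=7: pose=(1,5,E); sL=40/17, sR=200/113; mL=1120/1921, mR=-100/113; mL+mR=-580/1921 → advance -1; mR−mL=-2820/1921 → turn -1·90°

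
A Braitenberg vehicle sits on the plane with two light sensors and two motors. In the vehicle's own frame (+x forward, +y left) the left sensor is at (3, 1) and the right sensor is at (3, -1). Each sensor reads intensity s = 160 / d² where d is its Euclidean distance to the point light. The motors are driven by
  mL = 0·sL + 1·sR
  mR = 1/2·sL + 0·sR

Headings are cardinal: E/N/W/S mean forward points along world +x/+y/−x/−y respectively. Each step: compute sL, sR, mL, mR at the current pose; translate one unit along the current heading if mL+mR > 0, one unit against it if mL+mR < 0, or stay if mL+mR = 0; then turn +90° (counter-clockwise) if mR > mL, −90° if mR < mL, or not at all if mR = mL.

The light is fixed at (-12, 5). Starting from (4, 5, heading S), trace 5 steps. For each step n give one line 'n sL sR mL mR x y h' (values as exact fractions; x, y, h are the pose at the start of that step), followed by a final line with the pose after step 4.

n=0: pose=(4,5,S); sL=80/149, sR=80/117; mL=80/117, mR=40/149; mL+mR=16600/17433 → advance +1; mR−mL=-7240/17433 → turn -1·90°
n=1: pose=(4,4,W); sL=160/173, sR=160/169; mL=160/169, mR=80/173; mL+mR=41200/29237 → advance +1; mR−mL=-14160/29237 → turn -1·90°
n=2: pose=(3,4,N); sL=4/5, sR=8/13; mL=8/13, mR=2/5; mL+mR=66/65 → advance +1; mR−mL=-14/65 → turn -1·90°
n=3: pose=(3,5,E); sL=32/65, sR=32/65; mL=32/65, mR=16/65; mL+mR=48/65 → advance +1; mR−mL=-16/65 → turn -1·90°
n=4: pose=(4,5,S); sL=80/149, sR=80/117; mL=80/117, mR=40/149; mL+mR=16600/17433 → advance +1; mR−mL=-7240/17433 → turn -1·90°

0 80/149 80/117 80/117 40/149 4 5 S
1 160/173 160/169 160/169 80/173 4 4 W
2 4/5 8/13 8/13 2/5 3 4 N
3 32/65 32/65 32/65 16/65 3 5 E
4 80/149 80/117 80/117 40/149 4 5 S
final 4 4 W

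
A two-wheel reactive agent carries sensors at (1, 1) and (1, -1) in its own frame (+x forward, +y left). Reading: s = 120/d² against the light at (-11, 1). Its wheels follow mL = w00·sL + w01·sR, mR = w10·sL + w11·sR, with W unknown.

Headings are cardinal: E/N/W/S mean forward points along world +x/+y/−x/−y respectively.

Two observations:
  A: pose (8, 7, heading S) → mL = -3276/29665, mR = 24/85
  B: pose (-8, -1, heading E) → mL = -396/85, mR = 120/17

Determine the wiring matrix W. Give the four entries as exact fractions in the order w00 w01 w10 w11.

obs A: pose=(8,7,S) → sL=24/85, sR=120/349, mL=-3276/29665, mR=24/85
obs B: pose=(-8,-1,E) → sL=120/17, sR=24/5, mL=-396/85, mR=120/17
sensor matrix S = [[24/85, 120/349], [120/17, 24/5]]; det S = -158976/148325
solve [mL_A; mL_B] = S·[w00; w01] and [mR_A; mR_B] = S·[w10; w11]:
  w00 = -1, w01 = 1/2, w10 = 1, w11 = 0

-1 1/2 1 0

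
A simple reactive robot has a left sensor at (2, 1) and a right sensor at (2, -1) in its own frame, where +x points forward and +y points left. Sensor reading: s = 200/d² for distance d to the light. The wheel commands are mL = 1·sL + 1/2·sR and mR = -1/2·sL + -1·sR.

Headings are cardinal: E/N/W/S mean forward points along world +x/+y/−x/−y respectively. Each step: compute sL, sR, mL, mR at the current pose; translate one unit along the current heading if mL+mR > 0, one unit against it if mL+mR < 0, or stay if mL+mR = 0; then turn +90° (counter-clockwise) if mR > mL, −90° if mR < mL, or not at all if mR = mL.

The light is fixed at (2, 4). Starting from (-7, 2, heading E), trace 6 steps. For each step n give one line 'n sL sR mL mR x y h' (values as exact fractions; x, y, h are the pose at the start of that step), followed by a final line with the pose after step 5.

0 4 100/29 166/29 -158/29 -7 2 E
1 40/13 200/97 5180/1261 -4540/1261 -6 2 S
2 50/29 25/13 2025/754 -1050/377 -6 1 W
3 40/13 200/37 2780/481 -3340/481 -5 1 N
4 100/17 4 134/17 -118/17 -5 0 E
5 200/61 40/17 4620/1037 -4140/1037 -4 0 S
final -4 -1 W

n=0: pose=(-7,2,E); sL=4, sR=100/29; mL=166/29, mR=-158/29; mL+mR=8/29 → advance +1; mR−mL=-324/29 → turn -1·90°
n=1: pose=(-6,2,S); sL=40/13, sR=200/97; mL=5180/1261, mR=-4540/1261; mL+mR=640/1261 → advance +1; mR−mL=-9720/1261 → turn -1·90°
n=2: pose=(-6,1,W); sL=50/29, sR=25/13; mL=2025/754, mR=-1050/377; mL+mR=-75/754 → advance -1; mR−mL=-4125/754 → turn -1·90°
n=3: pose=(-5,1,N); sL=40/13, sR=200/37; mL=2780/481, mR=-3340/481; mL+mR=-560/481 → advance -1; mR−mL=-6120/481 → turn -1·90°
n=4: pose=(-5,0,E); sL=100/17, sR=4; mL=134/17, mR=-118/17; mL+mR=16/17 → advance +1; mR−mL=-252/17 → turn -1·90°
n=5: pose=(-4,0,S); sL=200/61, sR=40/17; mL=4620/1037, mR=-4140/1037; mL+mR=480/1037 → advance +1; mR−mL=-8760/1037 → turn -1·90°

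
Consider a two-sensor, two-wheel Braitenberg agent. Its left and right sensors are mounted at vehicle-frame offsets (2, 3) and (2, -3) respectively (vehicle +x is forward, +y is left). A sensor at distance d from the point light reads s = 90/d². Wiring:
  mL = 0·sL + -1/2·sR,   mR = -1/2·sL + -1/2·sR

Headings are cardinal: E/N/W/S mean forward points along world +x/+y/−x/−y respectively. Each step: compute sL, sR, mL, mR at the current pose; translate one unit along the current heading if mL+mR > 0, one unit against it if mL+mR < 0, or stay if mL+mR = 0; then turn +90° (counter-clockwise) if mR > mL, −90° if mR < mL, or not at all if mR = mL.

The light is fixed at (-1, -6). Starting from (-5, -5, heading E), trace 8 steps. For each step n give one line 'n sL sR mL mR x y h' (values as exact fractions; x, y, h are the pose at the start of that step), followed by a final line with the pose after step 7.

n=0: pose=(-5,-5,E); sL=9/2, sR=45/4; mL=-45/8, mR=-63/8; mL+mR=-27/2 → advance -1; mR−mL=-9/4 → turn -1·90°
n=1: pose=(-6,-5,S); sL=18, sR=18/13; mL=-9/13, mR=-126/13; mL+mR=-135/13 → advance -1; mR−mL=-9 → turn -1·90°
n=2: pose=(-6,-4,W); sL=9/5, sR=45/37; mL=-45/74, mR=-279/185; mL+mR=-783/370 → advance -1; mR−mL=-9/10 → turn -1·90°
n=3: pose=(-5,-4,N); sL=18/13, sR=90/17; mL=-45/17, mR=-738/221; mL+mR=-1323/221 → advance -1; mR−mL=-9/13 → turn -1·90°
n=4: pose=(-5,-5,E); sL=9/2, sR=45/4; mL=-45/8, mR=-63/8; mL+mR=-27/2 → advance -1; mR−mL=-9/4 → turn -1·90°
n=5: pose=(-6,-5,S); sL=18, sR=18/13; mL=-9/13, mR=-126/13; mL+mR=-135/13 → advance -1; mR−mL=-9 → turn -1·90°
n=6: pose=(-6,-4,W); sL=9/5, sR=45/37; mL=-45/74, mR=-279/185; mL+mR=-783/370 → advance -1; mR−mL=-9/10 → turn -1·90°
n=7: pose=(-5,-4,N); sL=18/13, sR=90/17; mL=-45/17, mR=-738/221; mL+mR=-1323/221 → advance -1; mR−mL=-9/13 → turn -1·90°

0 9/2 45/4 -45/8 -63/8 -5 -5 E
1 18 18/13 -9/13 -126/13 -6 -5 S
2 9/5 45/37 -45/74 -279/185 -6 -4 W
3 18/13 90/17 -45/17 -738/221 -5 -4 N
4 9/2 45/4 -45/8 -63/8 -5 -5 E
5 18 18/13 -9/13 -126/13 -6 -5 S
6 9/5 45/37 -45/74 -279/185 -6 -4 W
7 18/13 90/17 -45/17 -738/221 -5 -4 N
final -5 -5 E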